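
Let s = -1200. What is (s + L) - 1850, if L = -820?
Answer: -3870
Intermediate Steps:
(s + L) - 1850 = (-1200 - 820) - 1850 = -2020 - 1850 = -3870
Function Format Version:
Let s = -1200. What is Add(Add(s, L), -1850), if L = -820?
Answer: -3870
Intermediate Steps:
Add(Add(s, L), -1850) = Add(Add(-1200, -820), -1850) = Add(-2020, -1850) = -3870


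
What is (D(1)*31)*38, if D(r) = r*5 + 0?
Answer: 5890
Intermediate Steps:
D(r) = 5*r (D(r) = 5*r + 0 = 5*r)
(D(1)*31)*38 = ((5*1)*31)*38 = (5*31)*38 = 155*38 = 5890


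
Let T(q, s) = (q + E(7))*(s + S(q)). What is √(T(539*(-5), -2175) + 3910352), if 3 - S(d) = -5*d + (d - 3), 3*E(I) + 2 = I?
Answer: 8*√5454327/3 ≈ 6227.9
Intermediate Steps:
E(I) = -⅔ + I/3
S(d) = 6 + 4*d (S(d) = 3 - (-5*d + (d - 3)) = 3 - (-5*d + (-3 + d)) = 3 - (-3 - 4*d) = 3 + (3 + 4*d) = 6 + 4*d)
T(q, s) = (5/3 + q)*(6 + s + 4*q) (T(q, s) = (q + (-⅔ + (⅓)*7))*(s + (6 + 4*q)) = (q + (-⅔ + 7/3))*(6 + s + 4*q) = (q + 5/3)*(6 + s + 4*q) = (5/3 + q)*(6 + s + 4*q))
√(T(539*(-5), -2175) + 3910352) = √((10 + 4*(539*(-5))² + (5/3)*(-2175) + 38*(539*(-5))/3 + (539*(-5))*(-2175)) + 3910352) = √((10 + 4*(-2695)² - 3625 + (38/3)*(-2695) - 2695*(-2175)) + 3910352) = √((10 + 4*7263025 - 3625 - 102410/3 + 5861625) + 3910352) = √((10 + 29052100 - 3625 - 102410/3 + 5861625) + 3910352) = √(104627920/3 + 3910352) = √(116358976/3) = 8*√5454327/3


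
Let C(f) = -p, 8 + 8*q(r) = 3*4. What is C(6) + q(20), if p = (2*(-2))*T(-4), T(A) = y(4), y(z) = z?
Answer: 33/2 ≈ 16.500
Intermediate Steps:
q(r) = ½ (q(r) = -1 + (3*4)/8 = -1 + (⅛)*12 = -1 + 3/2 = ½)
T(A) = 4
p = -16 (p = (2*(-2))*4 = -4*4 = -16)
C(f) = 16 (C(f) = -1*(-16) = 16)
C(6) + q(20) = 16 + ½ = 33/2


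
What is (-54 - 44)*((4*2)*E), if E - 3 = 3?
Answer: -4704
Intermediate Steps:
E = 6 (E = 3 + 3 = 6)
(-54 - 44)*((4*2)*E) = (-54 - 44)*((4*2)*6) = -784*6 = -98*48 = -4704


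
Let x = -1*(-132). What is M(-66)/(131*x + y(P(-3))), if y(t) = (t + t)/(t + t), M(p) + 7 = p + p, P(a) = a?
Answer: -139/17293 ≈ -0.0080379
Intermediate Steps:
x = 132
M(p) = -7 + 2*p (M(p) = -7 + (p + p) = -7 + 2*p)
y(t) = 1 (y(t) = (2*t)/((2*t)) = (2*t)*(1/(2*t)) = 1)
M(-66)/(131*x + y(P(-3))) = (-7 + 2*(-66))/(131*132 + 1) = (-7 - 132)/(17292 + 1) = -139/17293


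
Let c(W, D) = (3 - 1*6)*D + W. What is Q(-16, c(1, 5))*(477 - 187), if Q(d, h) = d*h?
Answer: 64960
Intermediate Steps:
c(W, D) = W - 3*D (c(W, D) = (3 - 6)*D + W = -3*D + W = W - 3*D)
Q(-16, c(1, 5))*(477 - 187) = (-16*(1 - 3*5))*(477 - 187) = -16*(1 - 15)*290 = -16*(-14)*290 = 224*290 = 64960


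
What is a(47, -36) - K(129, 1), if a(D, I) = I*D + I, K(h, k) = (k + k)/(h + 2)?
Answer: -226370/131 ≈ -1728.0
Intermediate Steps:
K(h, k) = 2*k/(2 + h) (K(h, k) = (2*k)/(2 + h) = 2*k/(2 + h))
a(D, I) = I + D*I (a(D, I) = D*I + I = I + D*I)
a(47, -36) - K(129, 1) = -36*(1 + 47) - 2/(2 + 129) = -36*48 - 2/131 = -1728 - 2/131 = -226370/131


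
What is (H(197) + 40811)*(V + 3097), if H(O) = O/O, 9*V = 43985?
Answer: 977556232/3 ≈ 3.2585e+8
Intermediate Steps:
V = 43985/9 (V = (⅑)*43985 = 43985/9 ≈ 4887.2)
H(O) = 1
(H(197) + 40811)*(V + 3097) = (1 + 40811)*(43985/9 + 3097) = 40812*(71858/9) = 977556232/3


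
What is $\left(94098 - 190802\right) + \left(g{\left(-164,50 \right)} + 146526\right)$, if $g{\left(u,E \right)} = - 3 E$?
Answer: $49672$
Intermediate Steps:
$\left(94098 - 190802\right) + \left(g{\left(-164,50 \right)} + 146526\right) = \left(94098 - 190802\right) + \left(\left(-3\right) 50 + 146526\right) = \left(94098 - 190802\right) + \left(-150 + 146526\right) = -96704 + 146376 = 49672$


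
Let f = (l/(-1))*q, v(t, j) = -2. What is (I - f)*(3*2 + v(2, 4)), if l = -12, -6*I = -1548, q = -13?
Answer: 1656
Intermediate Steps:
I = 258 (I = -⅙*(-1548) = 258)
f = -156 (f = (-12/(-1))*(-13) = -1*(-12)*(-13) = 12*(-13) = -156)
(I - f)*(3*2 + v(2, 4)) = (258 - 1*(-156))*(3*2 - 2) = (258 + 156)*(6 - 2) = 414*4 = 1656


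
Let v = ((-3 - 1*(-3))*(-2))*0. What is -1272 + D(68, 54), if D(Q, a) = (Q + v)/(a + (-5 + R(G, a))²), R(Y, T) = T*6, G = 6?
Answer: -129508612/101815 ≈ -1272.0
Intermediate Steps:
R(Y, T) = 6*T
v = 0 (v = ((-3 + 3)*(-2))*0 = (0*(-2))*0 = 0*0 = 0)
D(Q, a) = Q/(a + (-5 + 6*a)²) (D(Q, a) = (Q + 0)/(a + (-5 + 6*a)²) = Q/(a + (-5 + 6*a)²))
-1272 + D(68, 54) = -1272 + 68/(54 + (-5 + 6*54)²) = -1272 + 68/(54 + (-5 + 324)²) = -1272 + 68/(54 + 319²) = -1272 + 68/(54 + 101761) = -1272 + 68/101815 = -129508612/101815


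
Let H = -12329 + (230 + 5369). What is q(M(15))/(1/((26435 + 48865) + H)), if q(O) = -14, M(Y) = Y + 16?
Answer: -959980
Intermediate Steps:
M(Y) = 16 + Y
H = -6730 (H = -12329 + 5599 = -6730)
q(M(15))/(1/((26435 + 48865) + H)) = -14/(1/((26435 + 48865) - 6730)) = -14/(1/(75300 - 6730)) = -14/(1/68570) = -14/1/68570 = -14*68570 = -959980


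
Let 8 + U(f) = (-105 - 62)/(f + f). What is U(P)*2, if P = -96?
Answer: -1369/96 ≈ -14.260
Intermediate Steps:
U(f) = -8 - 167/(2*f) (U(f) = -8 + (-105 - 62)/(f + f) = -8 - 167*1/(2*f) = -8 - 167/(2*f))
U(P)*2 = (-8 - 167/2/(-96))*2 = (-8 - 167/2*(-1/96))*2 = (-8 + 167/192)*2 = -1369/192*2 = -1369/96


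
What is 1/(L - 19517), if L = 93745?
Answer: 1/74228 ≈ 1.3472e-5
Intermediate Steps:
1/(L - 19517) = 1/(93745 - 19517) = 1/74228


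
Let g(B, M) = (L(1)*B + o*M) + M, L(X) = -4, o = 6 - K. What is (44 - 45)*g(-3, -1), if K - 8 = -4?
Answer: -9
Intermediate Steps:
K = 4 (K = 8 - 4 = 4)
o = 2 (o = 6 - 1*4 = 6 - 4 = 2)
g(B, M) = -4*B + 3*M (g(B, M) = (-4*B + 2*M) + M = -4*B + 3*M)
(44 - 45)*g(-3, -1) = (44 - 45)*(-4*(-3) + 3*(-1)) = -(12 - 3) = -1*9 = -9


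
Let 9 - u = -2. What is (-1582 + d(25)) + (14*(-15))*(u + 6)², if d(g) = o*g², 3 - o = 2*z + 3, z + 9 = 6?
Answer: -58522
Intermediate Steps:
u = 11 (u = 9 - 1*(-2) = 9 + 2 = 11)
z = -3 (z = -9 + 6 = -3)
o = 6 (o = 3 - (2*(-3) + 3) = 3 - (-6 + 3) = 3 - 1*(-3) = 3 + 3 = 6)
d(g) = 6*g²
(-1582 + d(25)) + (14*(-15))*(u + 6)² = (-1582 + 6*25²) + (14*(-15))*(11 + 6)² = (-1582 + 6*625) - 210*17² = (-1582 + 3750) - 210*289 = 2168 - 60690 = -58522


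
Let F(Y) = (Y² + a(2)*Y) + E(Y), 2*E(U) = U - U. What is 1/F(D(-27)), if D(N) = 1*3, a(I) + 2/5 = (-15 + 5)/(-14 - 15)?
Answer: 145/1281 ≈ 0.11319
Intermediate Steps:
E(U) = 0 (E(U) = (U - U)/2 = (½)*0 = 0)
a(I) = -8/145 (a(I) = -⅖ + (-15 + 5)/(-14 - 15) = -⅖ - 10/(-29) = -⅖ - 10*(-1/29) = -⅖ + 10/29 = -8/145)
D(N) = 3
F(Y) = Y² - 8*Y/145 (F(Y) = (Y² - 8*Y/145) + 0 = Y² - 8*Y/145)
1/F(D(-27)) = 1/((1/145)*3*(-8 + 145*3)) = 1/((1/145)*3*(-8 + 435)) = 1/((1/145)*3*427) = 1/(1281/145) = 145/1281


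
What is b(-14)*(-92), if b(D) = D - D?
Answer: 0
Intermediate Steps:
b(D) = 0
b(-14)*(-92) = 0*(-92) = 0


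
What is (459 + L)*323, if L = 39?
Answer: 160854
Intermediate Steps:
(459 + L)*323 = (459 + 39)*323 = 498*323 = 160854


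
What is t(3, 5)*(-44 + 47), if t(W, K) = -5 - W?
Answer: -24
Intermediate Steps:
t(3, 5)*(-44 + 47) = (-5 - 1*3)*(-44 + 47) = (-5 - 3)*3 = -8*3 = -24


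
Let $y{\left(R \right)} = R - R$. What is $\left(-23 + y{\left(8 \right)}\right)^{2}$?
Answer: $529$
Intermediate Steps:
$y{\left(R \right)} = 0$
$\left(-23 + y{\left(8 \right)}\right)^{2} = \left(-23 + 0\right)^{2} = \left(-23\right)^{2} = 529$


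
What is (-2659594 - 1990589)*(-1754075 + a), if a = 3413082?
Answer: -7714686148281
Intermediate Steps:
(-2659594 - 1990589)*(-1754075 + a) = (-2659594 - 1990589)*(-1754075 + 3413082) = -4650183*1659007 = -7714686148281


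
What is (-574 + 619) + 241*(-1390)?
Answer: -334945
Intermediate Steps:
(-574 + 619) + 241*(-1390) = 45 - 334990 = -334945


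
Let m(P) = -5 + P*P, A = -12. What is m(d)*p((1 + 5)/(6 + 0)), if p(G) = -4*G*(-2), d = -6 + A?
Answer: 2552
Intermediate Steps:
d = -18 (d = -6 - 12 = -18)
p(G) = 8*G
m(P) = -5 + P²
m(d)*p((1 + 5)/(6 + 0)) = (-5 + (-18)²)*(8*((1 + 5)/(6 + 0))) = (-5 + 324)*(8*(6/6)) = 319*(8*(6*(⅙))) = 319*(8*1) = 319*8 = 2552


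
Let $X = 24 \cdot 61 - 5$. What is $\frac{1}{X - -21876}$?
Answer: $\frac{1}{23335} \approx 4.2854 \cdot 10^{-5}$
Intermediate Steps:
$X = 1459$ ($X = 1464 - 5 = 1459$)
$\frac{1}{X - -21876} = \frac{1}{1459 - -21876} = \frac{1}{1459 + 21876} = \frac{1}{23335}$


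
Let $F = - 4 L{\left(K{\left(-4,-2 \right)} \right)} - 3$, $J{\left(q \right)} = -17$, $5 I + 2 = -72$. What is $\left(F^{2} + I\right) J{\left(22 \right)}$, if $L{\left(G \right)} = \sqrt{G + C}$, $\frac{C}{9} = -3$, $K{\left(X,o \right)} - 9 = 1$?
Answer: $\frac{23613}{5} - 408 i \sqrt{17} \approx 4722.6 - 1682.2 i$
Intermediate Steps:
$I = - \frac{74}{5}$ ($I = - \frac{2}{5} + \frac{1}{5} \left(-72\right) = - \frac{2}{5} - \frac{72}{5} = - \frac{74}{5} \approx -14.8$)
$K{\left(X,o \right)} = 10$ ($K{\left(X,o \right)} = 9 + 1 = 10$)
$C = -27$ ($C = 9 \left(-3\right) = -27$)
$L{\left(G \right)} = \sqrt{-27 + G}$ ($L{\left(G \right)} = \sqrt{G - 27} = \sqrt{-27 + G}$)
$F = -3 - 4 i \sqrt{17}$ ($F = - 4 \sqrt{-27 + 10} - 3 = - 4 \sqrt{-17} - 3 = - 4 i \sqrt{17} - 3 = -3 - 4 i \sqrt{17} \approx -3.0 - 16.492 i$)
$\left(F^{2} + I\right) J{\left(22 \right)} = \left(\left(-3 - 4 i \sqrt{17}\right)^{2} - \frac{74}{5}\right) \left(-17\right) = \left(- \frac{74}{5} + \left(-3 - 4 i \sqrt{17}\right)^{2}\right) \left(-17\right) = \frac{1258}{5} - 17 \left(-3 - 4 i \sqrt{17}\right)^{2}$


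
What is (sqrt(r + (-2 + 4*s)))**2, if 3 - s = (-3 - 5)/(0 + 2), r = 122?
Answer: 148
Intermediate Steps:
s = 7 (s = 3 - (-3 - 5)/(0 + 2) = 3 - (-8)/2 = 3 - 1*(-4) = 3 + 4 = 7)
(sqrt(r + (-2 + 4*s)))**2 = (sqrt(122 + (-2 + 4*7)))**2 = (sqrt(122 + (-2 + 28)))**2 = (sqrt(122 + 26))**2 = (sqrt(148))**2 = (2*sqrt(37))**2 = 148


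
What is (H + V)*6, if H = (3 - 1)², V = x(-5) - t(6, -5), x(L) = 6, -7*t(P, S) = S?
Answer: 390/7 ≈ 55.714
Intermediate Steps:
t(P, S) = -S/7
V = 37/7 (V = 6 - (-1)*(-5)/7 = 6 - 1*5/7 = 6 - 5/7 = 37/7 ≈ 5.2857)
H = 4 (H = 2² = 4)
(H + V)*6 = (4 + 37/7)*6 = (65/7)*6 = 390/7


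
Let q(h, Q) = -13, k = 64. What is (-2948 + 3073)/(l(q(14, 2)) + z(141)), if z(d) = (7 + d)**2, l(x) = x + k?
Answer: 25/4391 ≈ 0.0056935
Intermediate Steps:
l(x) = 64 + x (l(x) = x + 64 = 64 + x)
(-2948 + 3073)/(l(q(14, 2)) + z(141)) = (-2948 + 3073)/((64 - 13) + (7 + 141)**2) = 125/(51 + 148**2) = 125/(51 + 21904) = 125/21955 = 125*(1/21955) = 25/4391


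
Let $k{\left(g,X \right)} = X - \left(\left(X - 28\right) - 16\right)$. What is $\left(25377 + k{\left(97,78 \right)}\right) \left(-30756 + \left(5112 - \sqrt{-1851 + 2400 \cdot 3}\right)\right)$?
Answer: $-651896124 - 25421 \sqrt{5349} \approx -6.5376 \cdot 10^{8}$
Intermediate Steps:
$k{\left(g,X \right)} = 44$ ($k{\left(g,X \right)} = X - \left(\left(-28 + X\right) - 16\right) = X - \left(-44 + X\right) = 44$)
$\left(25377 + k{\left(97,78 \right)}\right) \left(-30756 + \left(5112 - \sqrt{-1851 + 2400 \cdot 3}\right)\right) = \left(25377 + 44\right) \left(-30756 + \left(5112 - \sqrt{-1851 + 2400 \cdot 3}\right)\right) = 25421 \left(-30756 + \left(5112 - \sqrt{-1851 + 7200}\right)\right) = 25421 \left(-30756 + \left(5112 - \sqrt{5349}\right)\right) = 25421 \left(-25644 - \sqrt{5349}\right) = -651896124 - 25421 \sqrt{5349}$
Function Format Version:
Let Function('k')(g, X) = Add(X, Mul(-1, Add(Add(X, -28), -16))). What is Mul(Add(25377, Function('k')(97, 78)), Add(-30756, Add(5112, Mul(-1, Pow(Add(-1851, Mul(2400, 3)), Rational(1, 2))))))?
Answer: Add(-651896124, Mul(-25421, Pow(5349, Rational(1, 2)))) ≈ -6.5376e+8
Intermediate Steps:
Function('k')(g, X) = 44 (Function('k')(g, X) = Add(X, Mul(-1, Add(Add(-28, X), -16))) = Add(X, Mul(-1, Add(-44, X))) = Add(X, Add(44, Mul(-1, X))) = 44)
Mul(Add(25377, Function('k')(97, 78)), Add(-30756, Add(5112, Mul(-1, Pow(Add(-1851, Mul(2400, 3)), Rational(1, 2)))))) = Mul(Add(25377, 44), Add(-30756, Add(5112, Mul(-1, Pow(Add(-1851, Mul(2400, 3)), Rational(1, 2)))))) = Mul(25421, Add(-30756, Add(5112, Mul(-1, Pow(Add(-1851, 7200), Rational(1, 2)))))) = Mul(25421, Add(-30756, Add(5112, Mul(-1, Pow(5349, Rational(1, 2)))))) = Mul(25421, Add(-25644, Mul(-1, Pow(5349, Rational(1, 2))))) = Add(-651896124, Mul(-25421, Pow(5349, Rational(1, 2))))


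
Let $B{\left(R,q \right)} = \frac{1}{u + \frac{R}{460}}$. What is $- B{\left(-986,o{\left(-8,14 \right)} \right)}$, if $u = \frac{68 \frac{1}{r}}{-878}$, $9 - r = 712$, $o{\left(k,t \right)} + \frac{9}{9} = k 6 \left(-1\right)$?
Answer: $\frac{70981910}{152140361} \approx 0.46656$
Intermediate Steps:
$o{\left(k,t \right)} = -1 - 6 k$ ($o{\left(k,t \right)} = -1 + k 6 \left(-1\right) = -1 + 6 k \left(-1\right) = -1 - 6 k$)
$r = -703$ ($r = 9 - 712 = -703$)
$u = \frac{34}{308617}$ ($u = \frac{68 \frac{1}{-703}}{-878} = 68 \left(- \frac{1}{703}\right) \left(- \frac{1}{878}\right) = \left(- \frac{68}{703}\right) \left(- \frac{1}{878}\right) = \frac{34}{308617} \approx 0.00011017$)
$B{\left(R,q \right)} = \frac{1}{\frac{34}{308617} + \frac{R}{460}}$
$- B{\left(-986,o{\left(-8,14 \right)} \right)} = - \frac{141963820}{15640 + 308617 \left(-986\right)} = - \frac{141963820}{15640 - 304296362} = - \frac{141963820}{-304280722} = - \frac{141963820 \left(-1\right)}{304280722} = \left(-1\right) \left(- \frac{70981910}{152140361}\right) = \frac{70981910}{152140361}$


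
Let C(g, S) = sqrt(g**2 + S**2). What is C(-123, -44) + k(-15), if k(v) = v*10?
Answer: -150 + sqrt(17065) ≈ -19.367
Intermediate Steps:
C(g, S) = sqrt(S**2 + g**2)
k(v) = 10*v
C(-123, -44) + k(-15) = sqrt((-44)**2 + (-123)**2) + 10*(-15) = sqrt(1936 + 15129) - 150 = sqrt(17065) - 150 = -150 + sqrt(17065)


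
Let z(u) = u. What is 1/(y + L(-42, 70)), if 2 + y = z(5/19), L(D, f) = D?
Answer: -19/831 ≈ -0.022864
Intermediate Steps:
y = -33/19 (y = -2 + 5/19 = -33/19 ≈ -1.7368)
1/(y + L(-42, 70)) = 1/(-33/19 - 42) = 1/(-831/19) = -19/831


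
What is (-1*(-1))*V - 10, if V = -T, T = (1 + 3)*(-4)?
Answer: 6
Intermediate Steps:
T = -16 (T = 4*(-4) = -16)
V = 16 (V = -1*(-16) = 16)
(-1*(-1))*V - 10 = -1*(-1)*16 - 10 = 1*16 - 10 = 16 - 10 = 6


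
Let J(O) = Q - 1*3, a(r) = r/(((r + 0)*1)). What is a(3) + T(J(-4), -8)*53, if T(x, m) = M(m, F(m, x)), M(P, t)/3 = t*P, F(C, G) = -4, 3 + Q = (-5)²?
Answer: 5089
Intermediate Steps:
Q = 22 (Q = -3 + (-5)² = -3 + 25 = 22)
M(P, t) = 3*P*t (M(P, t) = 3*(t*P) = 3*(P*t) = 3*P*t)
a(r) = 1 (a(r) = r/((r*1)) = r/r = 1)
J(O) = 19 (J(O) = 22 - 1*3 = 22 - 3 = 19)
T(x, m) = -12*m (T(x, m) = 3*m*(-4) = -12*m)
a(3) + T(J(-4), -8)*53 = 1 - 12*(-8)*53 = 1 + 96*53 = 1 + 5088 = 5089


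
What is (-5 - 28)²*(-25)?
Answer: -27225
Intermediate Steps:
(-5 - 28)²*(-25) = (-33)²*(-25) = 1089*(-25) = -27225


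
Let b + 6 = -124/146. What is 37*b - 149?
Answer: -29377/73 ≈ -402.42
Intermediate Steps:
b = -500/73 (b = -6 - 124/146 = -6 - 124*1/146 = -6 - 62/73 = -500/73 ≈ -6.8493)
37*b - 149 = 37*(-500/73) - 149 = -18500/73 - 149 = -29377/73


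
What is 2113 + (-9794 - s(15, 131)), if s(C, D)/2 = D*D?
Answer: -42003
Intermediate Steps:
s(C, D) = 2*D² (s(C, D) = 2*(D*D) = 2*D²)
2113 + (-9794 - s(15, 131)) = 2113 + (-9794 - 2*131²) = 2113 + (-9794 - 2*17161) = 2113 + (-9794 - 1*34322) = 2113 + (-9794 - 34322) = 2113 - 44116 = -42003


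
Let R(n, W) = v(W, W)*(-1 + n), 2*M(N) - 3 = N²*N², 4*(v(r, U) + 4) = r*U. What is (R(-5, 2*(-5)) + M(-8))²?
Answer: 14799409/4 ≈ 3.6999e+6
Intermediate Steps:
v(r, U) = -4 + U*r/4 (v(r, U) = -4 + (r*U)/4 = -4 + (U*r)/4 = -4 + U*r/4)
M(N) = 3/2 + N⁴/2 (M(N) = 3/2 + (N²*N²)/2 = 3/2 + N⁴/2)
R(n, W) = (-1 + n)*(-4 + W²/4) (R(n, W) = (-4 + W*W/4)*(-1 + n) = (-4 + W²/4)*(-1 + n) = (-1 + n)*(-4 + W²/4))
(R(-5, 2*(-5)) + M(-8))² = ((-1 - 5)*(-16 + (2*(-5))²)/4 + (3/2 + (½)*(-8)⁴))² = ((¼)*(-6)*(-16 + (-10)²) + (3/2 + (½)*4096))² = ((¼)*(-6)*(-16 + 100) + (3/2 + 2048))² = ((¼)*(-6)*84 + 4099/2)² = (-126 + 4099/2)² = (3847/2)² = 14799409/4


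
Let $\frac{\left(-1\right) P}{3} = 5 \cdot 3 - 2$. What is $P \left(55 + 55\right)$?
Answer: $-4290$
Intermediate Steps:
$P = -39$ ($P = - 3 \left(5 \cdot 3 - 2\right) = - 3 \left(15 - 2\right) = \left(-3\right) 13 = -39$)
$P \left(55 + 55\right) = - 39 \left(55 + 55\right) = \left(-39\right) 110 = -4290$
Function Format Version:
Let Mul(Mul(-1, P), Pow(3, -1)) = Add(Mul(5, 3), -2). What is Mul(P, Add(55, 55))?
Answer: -4290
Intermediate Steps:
P = -39 (P = Mul(-3, Add(Mul(5, 3), -2)) = Mul(-3, Add(15, -2)) = Mul(-3, 13) = -39)
Mul(P, Add(55, 55)) = Mul(-39, Add(55, 55)) = Mul(-39, 110) = -4290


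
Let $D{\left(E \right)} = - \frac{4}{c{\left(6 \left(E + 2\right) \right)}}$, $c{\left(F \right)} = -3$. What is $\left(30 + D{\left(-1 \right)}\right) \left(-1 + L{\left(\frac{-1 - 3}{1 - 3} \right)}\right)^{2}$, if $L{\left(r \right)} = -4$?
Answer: $\frac{2350}{3} \approx 783.33$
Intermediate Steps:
$D{\left(E \right)} = \frac{4}{3}$ ($D{\left(E \right)} = - \frac{4}{-3} = \left(-4\right) \left(- \frac{1}{3}\right) = \frac{4}{3}$)
$\left(30 + D{\left(-1 \right)}\right) \left(-1 + L{\left(\frac{-1 - 3}{1 - 3} \right)}\right)^{2} = \left(30 + \frac{4}{3}\right) \left(-1 - 4\right)^{2} = \frac{94 \left(-5\right)^{2}}{3} = \frac{94}{3} \cdot 25 = \frac{2350}{3}$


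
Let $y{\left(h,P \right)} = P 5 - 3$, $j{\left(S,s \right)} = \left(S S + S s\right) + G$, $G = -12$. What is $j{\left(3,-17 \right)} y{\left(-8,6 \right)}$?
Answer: $-1458$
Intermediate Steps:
$j{\left(S,s \right)} = -12 + S^{2} + S s$ ($j{\left(S,s \right)} = \left(S S + S s\right) - 12 = \left(S^{2} + S s\right) - 12 = -12 + S^{2} + S s$)
$y{\left(h,P \right)} = -3 + 5 P$ ($y{\left(h,P \right)} = 5 P - 3 = -3 + 5 P$)
$j{\left(3,-17 \right)} y{\left(-8,6 \right)} = \left(-12 + 3^{2} + 3 \left(-17\right)\right) \left(-3 + 5 \cdot 6\right) = \left(-12 + 9 - 51\right) \left(-3 + 30\right) = \left(-54\right) 27 = -1458$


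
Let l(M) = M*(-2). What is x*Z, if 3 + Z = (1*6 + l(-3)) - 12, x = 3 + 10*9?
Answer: -279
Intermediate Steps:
l(M) = -2*M
x = 93 (x = 3 + 90 = 93)
Z = -3 (Z = -3 + ((1*6 - 2*(-3)) - 12) = -3 + ((6 + 6) - 12) = -3 + (12 - 12) = -3 + 0 = -3)
x*Z = 93*(-3) = -279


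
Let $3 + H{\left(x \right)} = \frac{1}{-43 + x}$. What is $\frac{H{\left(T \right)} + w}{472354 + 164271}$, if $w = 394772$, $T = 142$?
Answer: $\frac{39082132}{63025875} \approx 0.6201$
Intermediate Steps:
$H{\left(x \right)} = -3 + \frac{1}{-43 + x}$
$\frac{H{\left(T \right)} + w}{472354 + 164271} = \frac{\frac{130 - 426}{-43 + 142} + 394772}{472354 + 164271} = \frac{\frac{130 - 426}{99} + 394772}{636625} = \left(\frac{1}{99} \left(-296\right) + 394772\right) \frac{1}{636625} = \left(- \frac{296}{99} + 394772\right) \frac{1}{636625} = \frac{39082132}{99} \cdot \frac{1}{636625} = \frac{39082132}{63025875}$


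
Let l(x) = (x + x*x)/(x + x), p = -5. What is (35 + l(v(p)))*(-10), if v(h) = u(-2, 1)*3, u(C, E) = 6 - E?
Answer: -430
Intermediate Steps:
v(h) = 15 (v(h) = (6 - 1*1)*3 = (6 - 1)*3 = 5*3 = 15)
l(x) = (x + x²)/(2*x) (l(x) = (x + x²)/((2*x)) = (x + x²)*(1/(2*x)) = (x + x²)/(2*x))
(35 + l(v(p)))*(-10) = (35 + (½ + (½)*15))*(-10) = (35 + (½ + 15/2))*(-10) = (35 + 8)*(-10) = 43*(-10) = -430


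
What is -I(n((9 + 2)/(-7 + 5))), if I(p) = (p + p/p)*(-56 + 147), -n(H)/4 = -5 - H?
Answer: 91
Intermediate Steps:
n(H) = 20 + 4*H (n(H) = -4*(-5 - H) = 20 + 4*H)
I(p) = 91 + 91*p (I(p) = (p + 1)*91 = (1 + p)*91 = 91 + 91*p)
-I(n((9 + 2)/(-7 + 5))) = -(91 + 91*(20 + 4*((9 + 2)/(-7 + 5)))) = -(91 + 91*(20 + 4*(11/(-2)))) = -(91 + 91*(20 + 4*(11*(-½)))) = -(91 + 91*(20 + 4*(-11/2))) = -(91 + 91*(20 - 22)) = -(91 + 91*(-2)) = -(91 - 182) = -1*(-91) = 91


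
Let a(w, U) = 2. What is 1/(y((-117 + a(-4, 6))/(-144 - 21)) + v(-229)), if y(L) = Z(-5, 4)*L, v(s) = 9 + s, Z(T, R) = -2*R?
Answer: -33/7444 ≈ -0.0044331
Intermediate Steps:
y(L) = -8*L (y(L) = (-2*4)*L = -8*L)
1/(y((-117 + a(-4, 6))/(-144 - 21)) + v(-229)) = 1/(-8*(-117 + 2)/(-144 - 21) + (9 - 229)) = 1/(-(-920)/(-165) - 220) = 1/(-(-920)*(-1)/165 - 220) = 1/(-8*23/33 - 220) = 1/(-184/33 - 220) = 1/(-7444/33) = -33/7444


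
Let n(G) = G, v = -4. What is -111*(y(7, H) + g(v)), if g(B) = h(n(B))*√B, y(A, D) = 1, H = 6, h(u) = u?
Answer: -111 + 888*I ≈ -111.0 + 888.0*I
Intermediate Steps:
g(B) = B^(3/2) (g(B) = B*√B = B^(3/2))
-111*(y(7, H) + g(v)) = -111*(1 + (-4)^(3/2)) = -111*(1 - 8*I) = -111 + 888*I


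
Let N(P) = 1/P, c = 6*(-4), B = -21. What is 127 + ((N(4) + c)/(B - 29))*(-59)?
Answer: 3959/40 ≈ 98.975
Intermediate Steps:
c = -24
127 + ((N(4) + c)/(B - 29))*(-59) = 127 + ((1/4 - 24)/(-21 - 29))*(-59) = 127 + ((¼ - 24)/(-50))*(-59) = 127 - 95/4*(-1/50)*(-59) = 127 + (19/40)*(-59) = 127 - 1121/40 = 3959/40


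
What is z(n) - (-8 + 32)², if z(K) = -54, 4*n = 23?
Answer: -630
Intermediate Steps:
n = 23/4 (n = (¼)*23 = 23/4 ≈ 5.7500)
z(n) - (-8 + 32)² = -54 - (-8 + 32)² = -54 - 1*24² = -54 - 1*576 = -54 - 576 = -630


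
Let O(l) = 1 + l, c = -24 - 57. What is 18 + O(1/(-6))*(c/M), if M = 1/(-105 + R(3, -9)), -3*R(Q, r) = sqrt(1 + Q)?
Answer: 14301/2 ≈ 7150.5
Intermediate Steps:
c = -81
R(Q, r) = -sqrt(1 + Q)/3
M = -3/317 (M = 1/(-105 - sqrt(1 + 3)/3) = 1/(-105 - sqrt(4)/3) = 1/(-105 - 1/3*2) = 1/(-105 - 2/3) = 1/(-317/3) = -3/317 ≈ -0.0094637)
18 + O(1/(-6))*(c/M) = 18 + (1 + 1/(-6))*(-81/(-3/317)) = 18 + (1 - 1/6)*(-81*(-317/3)) = 18 + (5/6)*8559 = 18 + 14265/2 = 14301/2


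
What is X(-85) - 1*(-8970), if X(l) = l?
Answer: 8885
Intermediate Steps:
X(-85) - 1*(-8970) = -85 - 1*(-8970) = -85 + 8970 = 8885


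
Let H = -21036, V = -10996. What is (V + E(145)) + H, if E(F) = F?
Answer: -31887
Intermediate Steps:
(V + E(145)) + H = (-10996 + 145) - 21036 = -10851 - 21036 = -31887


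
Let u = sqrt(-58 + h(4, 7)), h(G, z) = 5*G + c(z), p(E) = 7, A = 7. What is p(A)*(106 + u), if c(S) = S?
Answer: 742 + 7*I*sqrt(31) ≈ 742.0 + 38.974*I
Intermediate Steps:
h(G, z) = z + 5*G (h(G, z) = 5*G + z = z + 5*G)
u = I*sqrt(31) (u = sqrt(-58 + (7 + 5*4)) = sqrt(-58 + (7 + 20)) = sqrt(-58 + 27) = sqrt(-31) = I*sqrt(31) ≈ 5.5678*I)
p(A)*(106 + u) = 7*(106 + I*sqrt(31)) = 742 + 7*I*sqrt(31)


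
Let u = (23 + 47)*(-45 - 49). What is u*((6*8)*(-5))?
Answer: 1579200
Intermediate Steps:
u = -6580 (u = 70*(-94) = -6580)
u*((6*8)*(-5)) = -6580*6*8*(-5) = -315840*(-5) = -6580*(-240) = 1579200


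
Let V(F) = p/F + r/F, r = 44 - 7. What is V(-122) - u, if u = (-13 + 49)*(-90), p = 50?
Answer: 395193/122 ≈ 3239.3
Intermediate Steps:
r = 37
V(F) = 87/F (V(F) = 50/F + 37/F = 87/F)
u = -3240 (u = 36*(-90) = -3240)
V(-122) - u = 87/(-122) - 1*(-3240) = 87*(-1/122) + 3240 = -87/122 + 3240 = 395193/122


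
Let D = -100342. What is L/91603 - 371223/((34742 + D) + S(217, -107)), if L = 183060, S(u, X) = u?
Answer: 45974152449/5989278949 ≈ 7.6761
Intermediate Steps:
L/91603 - 371223/((34742 + D) + S(217, -107)) = 183060/91603 - 371223/((34742 - 100342) + 217) = 183060*(1/91603) - 371223/(-65600 + 217) = 183060/91603 - 371223/(-65383) = 183060/91603 - 371223*(-1/65383) = 183060/91603 + 371223/65383 = 45974152449/5989278949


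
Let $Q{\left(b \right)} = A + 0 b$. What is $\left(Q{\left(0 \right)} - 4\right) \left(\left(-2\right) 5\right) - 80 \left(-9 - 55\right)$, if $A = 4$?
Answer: $5120$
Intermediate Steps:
$Q{\left(b \right)} = 4$ ($Q{\left(b \right)} = 4 + 0 b = 4 + 0 = 4$)
$\left(Q{\left(0 \right)} - 4\right) \left(\left(-2\right) 5\right) - 80 \left(-9 - 55\right) = \left(4 - 4\right) \left(\left(-2\right) 5\right) - 80 \left(-9 - 55\right) = 0 \left(-10\right) - 80 \left(-9 - 55\right) = 0 - -5120 = 0 + 5120 = 5120$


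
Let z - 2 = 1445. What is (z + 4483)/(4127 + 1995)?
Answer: 2965/3061 ≈ 0.96864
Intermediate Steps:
z = 1447 (z = 2 + 1445 = 1447)
(z + 4483)/(4127 + 1995) = (1447 + 4483)/(4127 + 1995) = 5930/6122 = 5930*(1/6122) = 2965/3061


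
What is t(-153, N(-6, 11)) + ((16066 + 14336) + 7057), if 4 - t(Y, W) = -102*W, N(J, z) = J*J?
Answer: 41135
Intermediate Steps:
N(J, z) = J²
t(Y, W) = 4 + 102*W (t(Y, W) = 4 - (-102)*W = 4 + 102*W)
t(-153, N(-6, 11)) + ((16066 + 14336) + 7057) = (4 + 102*(-6)²) + ((16066 + 14336) + 7057) = (4 + 102*36) + (30402 + 7057) = (4 + 3672) + 37459 = 3676 + 37459 = 41135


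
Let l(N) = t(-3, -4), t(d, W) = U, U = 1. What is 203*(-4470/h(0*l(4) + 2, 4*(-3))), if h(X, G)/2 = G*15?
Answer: 30247/12 ≈ 2520.6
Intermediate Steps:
t(d, W) = 1
l(N) = 1
h(X, G) = 30*G (h(X, G) = 2*(G*15) = 2*(15*G) = 30*G)
203*(-4470/h(0*l(4) + 2, 4*(-3))) = 203*(-4470/(30*(4*(-3)))) = 203*(-4470/(30*(-12))) = 203*(-4470/(-360)) = 203*(-4470*(-1/360)) = 203*(149/12) = 30247/12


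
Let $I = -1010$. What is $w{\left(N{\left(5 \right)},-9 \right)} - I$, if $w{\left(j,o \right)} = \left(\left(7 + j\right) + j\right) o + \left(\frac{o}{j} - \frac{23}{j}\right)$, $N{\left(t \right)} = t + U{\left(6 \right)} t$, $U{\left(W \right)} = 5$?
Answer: $\frac{6089}{15} \approx 405.93$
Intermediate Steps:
$N{\left(t \right)} = 6 t$ ($N{\left(t \right)} = t + 5 t = 6 t$)
$w{\left(j,o \right)} = - \frac{23}{j} + \frac{o}{j} + o \left(7 + 2 j\right)$ ($w{\left(j,o \right)} = \left(7 + 2 j\right) o + \left(- \frac{23}{j} + \frac{o}{j}\right) = o \left(7 + 2 j\right) + \left(- \frac{23}{j} + \frac{o}{j}\right) = - \frac{23}{j} + \frac{o}{j} + o \left(7 + 2 j\right)$)
$w{\left(N{\left(5 \right)},-9 \right)} - I = \frac{-23 - 9 + 6 \cdot 5 \left(-9\right) \left(7 + 2 \cdot 6 \cdot 5\right)}{6 \cdot 5} - -1010 = \frac{-23 - 9 + 30 \left(-9\right) \left(7 + 2 \cdot 30\right)}{30} + 1010 = \frac{-23 - 9 + 30 \left(-9\right) \left(7 + 60\right)}{30} + 1010 = \frac{-23 - 9 + 30 \left(-9\right) 67}{30} + 1010 = \frac{-23 - 9 - 18090}{30} + 1010 = \frac{1}{30} \left(-18122\right) + 1010 = - \frac{9061}{15} + 1010 = \frac{6089}{15}$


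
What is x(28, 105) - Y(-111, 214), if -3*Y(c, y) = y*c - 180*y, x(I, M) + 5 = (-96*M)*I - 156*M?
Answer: -319383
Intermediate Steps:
x(I, M) = -5 - 156*M - 96*I*M (x(I, M) = -5 + ((-96*M)*I - 156*M) = -5 + (-96*I*M - 156*M) = -5 + (-156*M - 96*I*M) = -5 - 156*M - 96*I*M)
Y(c, y) = 60*y - c*y/3 (Y(c, y) = -(y*c - 180*y)/3 = -(c*y - 180*y)/3 = -(-180*y + c*y)/3 = 60*y - c*y/3)
x(28, 105) - Y(-111, 214) = (-5 - 156*105 - 96*28*105) - 214*(180 - 1*(-111))/3 = (-5 - 16380 - 282240) - 214*(180 + 111)/3 = -298625 - 214*291/3 = -298625 - 1*20758 = -298625 - 20758 = -319383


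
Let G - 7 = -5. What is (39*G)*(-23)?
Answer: -1794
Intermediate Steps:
G = 2 (G = 7 - 5 = 2)
(39*G)*(-23) = (39*2)*(-23) = 78*(-23) = -1794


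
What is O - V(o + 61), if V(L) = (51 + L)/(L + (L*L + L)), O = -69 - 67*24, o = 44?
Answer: -6280417/3745 ≈ -1677.0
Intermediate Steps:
O = -1677 (O = -69 - 1608 = -1677)
V(L) = (51 + L)/(L² + 2*L) (V(L) = (51 + L)/(L + (L² + L)) = (51 + L)/(L + (L + L²)) = (51 + L)/(L² + 2*L))
O - V(o + 61) = -1677 - (51 + (44 + 61))/((44 + 61)*(2 + (44 + 61))) = -1677 - (51 + 105)/(105*(2 + 105)) = -1677 - 156/(105*107) = -1677 - 1*52/3745 = -1677 - 52/3745 = -6280417/3745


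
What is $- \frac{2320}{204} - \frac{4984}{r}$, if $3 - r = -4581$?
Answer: $- \frac{40457}{3247} \approx -12.46$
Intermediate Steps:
$r = 4584$ ($r = 3 - -4581 = 3 + 4581 = 4584$)
$- \frac{2320}{204} - \frac{4984}{r} = - \frac{2320}{204} - \frac{4984}{4584} = \left(-2320\right) \frac{1}{204} - \frac{623}{573} = - \frac{580}{51} - \frac{623}{573} = - \frac{40457}{3247}$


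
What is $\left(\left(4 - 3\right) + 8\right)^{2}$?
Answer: $81$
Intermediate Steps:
$\left(\left(4 - 3\right) + 8\right)^{2} = \left(1 + 8\right)^{2} = 9^{2} = 81$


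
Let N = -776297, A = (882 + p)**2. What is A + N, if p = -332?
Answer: -473797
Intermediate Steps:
A = 302500 (A = (882 - 332)**2 = 550**2 = 302500)
A + N = 302500 - 776297 = -473797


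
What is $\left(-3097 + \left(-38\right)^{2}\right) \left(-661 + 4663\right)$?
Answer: $-6615306$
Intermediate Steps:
$\left(-3097 + \left(-38\right)^{2}\right) \left(-661 + 4663\right) = \left(-3097 + 1444\right) 4002 = \left(-1653\right) 4002 = -6615306$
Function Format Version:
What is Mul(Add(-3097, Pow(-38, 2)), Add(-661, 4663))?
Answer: -6615306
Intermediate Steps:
Mul(Add(-3097, Pow(-38, 2)), Add(-661, 4663)) = Mul(Add(-3097, 1444), 4002) = Mul(-1653, 4002) = -6615306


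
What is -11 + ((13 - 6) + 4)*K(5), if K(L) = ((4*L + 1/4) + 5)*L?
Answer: 5511/4 ≈ 1377.8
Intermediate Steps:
K(L) = L*(21/4 + 4*L) (K(L) = ((4*L + ¼) + 5)*L = ((¼ + 4*L) + 5)*L = (21/4 + 4*L)*L = L*(21/4 + 4*L))
-11 + ((13 - 6) + 4)*K(5) = -11 + ((13 - 6) + 4)*((¼)*5*(21 + 16*5)) = -11 + (7 + 4)*((¼)*5*(21 + 80)) = -11 + 11*((¼)*5*101) = -11 + 11*(505/4) = -11 + 5555/4 = 5511/4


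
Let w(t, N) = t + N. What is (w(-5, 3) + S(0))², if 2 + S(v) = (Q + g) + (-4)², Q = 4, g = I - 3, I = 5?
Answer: 324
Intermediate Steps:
g = 2 (g = 5 - 3 = 2)
w(t, N) = N + t
S(v) = 20 (S(v) = -2 + ((4 + 2) + (-4)²) = -2 + (6 + 16) = -2 + 22 = 20)
(w(-5, 3) + S(0))² = ((3 - 5) + 20)² = (-2 + 20)² = 18² = 324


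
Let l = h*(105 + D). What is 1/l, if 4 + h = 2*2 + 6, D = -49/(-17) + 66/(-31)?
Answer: 527/334392 ≈ 0.0015760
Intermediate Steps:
D = 397/527 (D = -49*(-1/17) + 66*(-1/31) = 49/17 - 66/31 = 397/527 ≈ 0.75332)
h = 6 (h = -4 + (2*2 + 6) = -4 + (4 + 6) = -4 + 10 = 6)
l = 334392/527 (l = 6*(105 + 397/527) = 6*(55732/527) = 334392/527 ≈ 634.52)
1/l = 1/(334392/527) = 527/334392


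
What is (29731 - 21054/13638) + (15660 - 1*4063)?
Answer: 93935035/2273 ≈ 41326.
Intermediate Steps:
(29731 - 21054/13638) + (15660 - 1*4063) = (29731 - 21054*1/13638) + (15660 - 4063) = (29731 - 3509/2273) + 11597 = 67575054/2273 + 11597 = 93935035/2273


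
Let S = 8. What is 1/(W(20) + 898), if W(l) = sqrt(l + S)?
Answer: 449/403188 - sqrt(7)/403188 ≈ 0.0011071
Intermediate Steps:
W(l) = sqrt(8 + l) (W(l) = sqrt(l + 8) = sqrt(8 + l))
1/(W(20) + 898) = 1/(sqrt(8 + 20) + 898) = 1/(sqrt(28) + 898) = 1/(2*sqrt(7) + 898) = 1/(898 + 2*sqrt(7))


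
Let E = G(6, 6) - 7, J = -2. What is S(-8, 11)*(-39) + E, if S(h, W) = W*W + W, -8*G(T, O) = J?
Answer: -20619/4 ≈ -5154.8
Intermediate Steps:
G(T, O) = ¼ (G(T, O) = -⅛*(-2) = ¼)
E = -27/4 (E = ¼ - 7 = -27/4 ≈ -6.7500)
S(h, W) = W + W² (S(h, W) = W² + W = W + W²)
S(-8, 11)*(-39) + E = (11*(1 + 11))*(-39) - 27/4 = (11*12)*(-39) - 27/4 = 132*(-39) - 27/4 = -5148 - 27/4 = -20619/4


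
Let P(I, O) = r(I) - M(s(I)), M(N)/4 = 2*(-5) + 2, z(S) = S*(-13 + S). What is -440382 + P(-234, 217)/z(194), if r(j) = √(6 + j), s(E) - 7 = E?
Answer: -7731786758/17557 + I*√57/17557 ≈ -4.4038e+5 + 0.00043002*I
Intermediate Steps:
s(E) = 7 + E
M(N) = -32 (M(N) = 4*(2*(-5) + 2) = 4*(-10 + 2) = 4*(-8) = -32)
P(I, O) = 32 + √(6 + I) (P(I, O) = √(6 + I) - 1*(-32) = √(6 + I) + 32 = 32 + √(6 + I))
-440382 + P(-234, 217)/z(194) = -440382 + (32 + √(6 - 234))/((194*(-13 + 194))) = -440382 + (32 + √(-228))/((194*181)) = -440382 + (32 + 2*I*√57)/35114 = -440382 + (32 + 2*I*√57)*(1/35114) = -440382 + (16/17557 + I*√57/17557) = -7731786758/17557 + I*√57/17557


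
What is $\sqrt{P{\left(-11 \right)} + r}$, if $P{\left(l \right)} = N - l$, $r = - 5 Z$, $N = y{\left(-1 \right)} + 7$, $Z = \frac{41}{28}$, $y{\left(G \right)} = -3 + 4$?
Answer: $\frac{\sqrt{2289}}{14} \approx 3.4174$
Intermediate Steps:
$y{\left(G \right)} = 1$
$Z = \frac{41}{28}$ ($Z = 41 \cdot \frac{1}{28} = \frac{41}{28} \approx 1.4643$)
$N = 8$ ($N = 1 + 7 = 8$)
$r = - \frac{205}{28}$ ($r = \left(-5\right) \frac{41}{28} = - \frac{205}{28} \approx -7.3214$)
$P{\left(l \right)} = 8 - l$
$\sqrt{P{\left(-11 \right)} + r} = \sqrt{\left(8 - -11\right) - \frac{205}{28}} = \sqrt{\left(8 + 11\right) - \frac{205}{28}} = \sqrt{19 - \frac{205}{28}} = \sqrt{\frac{327}{28}} = \frac{\sqrt{2289}}{14}$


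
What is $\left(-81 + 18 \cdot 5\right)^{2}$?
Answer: $81$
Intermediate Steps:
$\left(-81 + 18 \cdot 5\right)^{2} = \left(-81 + 90\right)^{2} = 9^{2} = 81$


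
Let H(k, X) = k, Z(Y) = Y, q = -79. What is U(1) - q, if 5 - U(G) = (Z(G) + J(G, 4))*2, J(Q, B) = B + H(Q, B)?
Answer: 72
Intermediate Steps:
J(Q, B) = B + Q
U(G) = -3 - 4*G (U(G) = 5 - (G + (4 + G))*2 = 5 - (4 + 2*G)*2 = 5 - (8 + 4*G) = 5 + (-8 - 4*G) = -3 - 4*G)
U(1) - q = (-3 - 4*1) - 1*(-79) = (-3 - 4) + 79 = -7 + 79 = 72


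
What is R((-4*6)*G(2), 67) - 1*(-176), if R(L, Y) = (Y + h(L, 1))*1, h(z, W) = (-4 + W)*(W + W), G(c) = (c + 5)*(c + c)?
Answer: 237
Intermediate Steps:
G(c) = 2*c*(5 + c) (G(c) = (5 + c)*(2*c) = 2*c*(5 + c))
h(z, W) = 2*W*(-4 + W) (h(z, W) = (-4 + W)*(2*W) = 2*W*(-4 + W))
R(L, Y) = -6 + Y (R(L, Y) = (Y + 2*1*(-4 + 1))*1 = (Y + 2*1*(-3))*1 = (Y - 6)*1 = (-6 + Y)*1 = -6 + Y)
R((-4*6)*G(2), 67) - 1*(-176) = (-6 + 67) - 1*(-176) = 61 + 176 = 237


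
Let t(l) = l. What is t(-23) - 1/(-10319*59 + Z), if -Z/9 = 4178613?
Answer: -878975773/38216338 ≈ -23.000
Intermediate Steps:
Z = -37607517 (Z = -9*4178613 = -37607517)
t(-23) - 1/(-10319*59 + Z) = -23 - 1/(-10319*59 - 37607517) = -23 - 1/(-608821 - 37607517) = -23 - 1/(-38216338) = -23 - 1*(-1/38216338) = -23 + 1/38216338 = -878975773/38216338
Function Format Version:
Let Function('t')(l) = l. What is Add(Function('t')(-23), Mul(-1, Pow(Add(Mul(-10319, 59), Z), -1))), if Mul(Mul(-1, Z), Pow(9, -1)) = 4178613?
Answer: Rational(-878975773, 38216338) ≈ -23.000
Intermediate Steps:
Z = -37607517 (Z = Mul(-9, 4178613) = -37607517)
Add(Function('t')(-23), Mul(-1, Pow(Add(Mul(-10319, 59), Z), -1))) = Add(-23, Mul(-1, Pow(Add(Mul(-10319, 59), -37607517), -1))) = Add(-23, Mul(-1, Pow(Add(-608821, -37607517), -1))) = Add(-23, Mul(-1, Pow(-38216338, -1))) = Add(-23, Mul(-1, Rational(-1, 38216338))) = Add(-23, Rational(1, 38216338)) = Rational(-878975773, 38216338)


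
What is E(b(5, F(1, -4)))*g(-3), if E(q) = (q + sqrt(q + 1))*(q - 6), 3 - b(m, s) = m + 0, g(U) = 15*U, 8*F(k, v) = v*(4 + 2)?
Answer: -720 + 360*I ≈ -720.0 + 360.0*I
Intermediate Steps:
F(k, v) = 3*v/4 (F(k, v) = (v*(4 + 2))/8 = (v*6)/8 = (6*v)/8 = 3*v/4)
b(m, s) = 3 - m (b(m, s) = 3 - (m + 0) = 3 - m)
E(q) = (-6 + q)*(q + sqrt(1 + q)) (E(q) = (q + sqrt(1 + q))*(-6 + q) = (-6 + q)*(q + sqrt(1 + q)))
E(b(5, F(1, -4)))*g(-3) = ((3 - 1*5)**2 - 6*(3 - 1*5) - 6*sqrt(1 + (3 - 1*5)) + (3 - 1*5)*sqrt(1 + (3 - 1*5)))*(15*(-3)) = ((3 - 5)**2 - 6*(3 - 5) - 6*sqrt(1 + (3 - 5)) + (3 - 5)*sqrt(1 + (3 - 5)))*(-45) = ((-2)**2 - 6*(-2) - 6*sqrt(1 - 2) - 2*sqrt(1 - 2))*(-45) = (4 + 12 - 6*I - 2*I)*(-45) = (16 - 8*I)*(-45) = -720 + 360*I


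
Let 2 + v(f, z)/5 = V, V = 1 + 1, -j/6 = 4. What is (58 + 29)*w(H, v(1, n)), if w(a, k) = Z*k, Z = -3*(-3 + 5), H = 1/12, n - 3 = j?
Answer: 0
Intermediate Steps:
j = -24 (j = -6*4 = -24)
V = 2
n = -21 (n = 3 - 24 = -21)
v(f, z) = 0 (v(f, z) = -10 + 5*2 = -10 + 10 = 0)
H = 1/12 ≈ 0.083333
Z = -6 (Z = -3*2 = -6)
w(a, k) = -6*k
(58 + 29)*w(H, v(1, n)) = (58 + 29)*(-6*0) = 87*0 = 0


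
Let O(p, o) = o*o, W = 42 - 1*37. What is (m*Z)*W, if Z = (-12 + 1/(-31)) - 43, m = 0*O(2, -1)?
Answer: 0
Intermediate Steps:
W = 5 (W = 42 - 37 = 5)
O(p, o) = o**2
m = 0 (m = 0*(-1)**2 = 0*1 = 0)
Z = -1706/31 (Z = (-12 - 1/31) - 43 = -373/31 - 43 = -1706/31 ≈ -55.032)
(m*Z)*W = (0*(-1706/31))*5 = 0*5 = 0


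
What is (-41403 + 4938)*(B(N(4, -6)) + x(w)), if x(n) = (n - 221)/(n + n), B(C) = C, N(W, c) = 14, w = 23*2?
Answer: -40585545/92 ≈ -4.4115e+5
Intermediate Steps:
w = 46
x(n) = (-221 + n)/(2*n) (x(n) = (-221 + n)/((2*n)) = (-221 + n)*(1/(2*n)) = (-221 + n)/(2*n))
(-41403 + 4938)*(B(N(4, -6)) + x(w)) = (-41403 + 4938)*(14 + (1/2)*(-221 + 46)/46) = -36465*(14 + (1/2)*(1/46)*(-175)) = -36465*(14 - 175/92) = -36465*1113/92 = -40585545/92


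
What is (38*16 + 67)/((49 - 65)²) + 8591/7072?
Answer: 217903/56576 ≈ 3.8515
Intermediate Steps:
(38*16 + 67)/((49 - 65)²) + 8591/7072 = (608 + 67)/((-16)²) + 8591*(1/7072) = 675/256 + 8591/7072 = 217903/56576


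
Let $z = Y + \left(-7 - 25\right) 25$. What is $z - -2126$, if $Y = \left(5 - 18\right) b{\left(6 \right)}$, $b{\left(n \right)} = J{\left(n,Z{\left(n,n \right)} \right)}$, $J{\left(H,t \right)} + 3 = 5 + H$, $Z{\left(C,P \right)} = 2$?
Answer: $1222$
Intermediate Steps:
$J{\left(H,t \right)} = 2 + H$ ($J{\left(H,t \right)} = -3 + \left(5 + H\right) = 2 + H$)
$b{\left(n \right)} = 2 + n$
$Y = -104$ ($Y = \left(5 - 18\right) \left(2 + 6\right) = \left(-13\right) 8 = -104$)
$z = -904$ ($z = -104 + \left(-7 - 25\right) 25 = -104 - 800 = -904$)
$z - -2126 = -904 - -2126 = -904 + 2126 = 1222$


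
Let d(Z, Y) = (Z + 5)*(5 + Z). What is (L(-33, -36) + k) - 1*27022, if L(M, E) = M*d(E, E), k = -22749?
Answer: -81484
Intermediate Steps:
d(Z, Y) = (5 + Z)**2 (d(Z, Y) = (5 + Z)*(5 + Z) = (5 + Z)**2)
L(M, E) = M*(5 + E)**2
(L(-33, -36) + k) - 1*27022 = (-33*(5 - 36)**2 - 22749) - 1*27022 = (-33*(-31)**2 - 22749) - 27022 = (-33*961 - 22749) - 27022 = (-31713 - 22749) - 27022 = -54462 - 27022 = -81484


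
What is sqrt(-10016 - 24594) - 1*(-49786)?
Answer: 49786 + I*sqrt(34610) ≈ 49786.0 + 186.04*I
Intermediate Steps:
sqrt(-10016 - 24594) - 1*(-49786) = sqrt(-34610) + 49786 = I*sqrt(34610) + 49786 = 49786 + I*sqrt(34610)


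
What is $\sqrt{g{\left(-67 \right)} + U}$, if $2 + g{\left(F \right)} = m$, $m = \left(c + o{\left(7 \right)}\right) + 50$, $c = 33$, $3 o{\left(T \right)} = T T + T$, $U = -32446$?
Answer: $\frac{i \sqrt{291117}}{3} \approx 179.85 i$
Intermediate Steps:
$o{\left(T \right)} = \frac{T}{3} + \frac{T^{2}}{3}$ ($o{\left(T \right)} = \frac{T T + T}{3} = \frac{T^{2} + T}{3} = \frac{T + T^{2}}{3} = \frac{T}{3} + \frac{T^{2}}{3}$)
$m = \frac{305}{3}$ ($m = \left(33 + \frac{1}{3} \cdot 7 \left(1 + 7\right)\right) + 50 = \left(33 + \frac{1}{3} \cdot 7 \cdot 8\right) + 50 = \left(33 + \frac{56}{3}\right) + 50 = \frac{155}{3} + 50 = \frac{305}{3} \approx 101.67$)
$g{\left(F \right)} = \frac{299}{3}$ ($g{\left(F \right)} = -2 + \frac{305}{3} = \frac{299}{3}$)
$\sqrt{g{\left(-67 \right)} + U} = \sqrt{\frac{299}{3} - 32446} = \sqrt{- \frac{97039}{3}} = \frac{i \sqrt{291117}}{3}$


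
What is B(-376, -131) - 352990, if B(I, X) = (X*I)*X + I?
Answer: -6805902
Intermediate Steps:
B(I, X) = I + I*X**2 (B(I, X) = (I*X)*X + I = I*X**2 + I = I + I*X**2)
B(-376, -131) - 352990 = -376*(1 + (-131)**2) - 352990 = -376*(1 + 17161) - 352990 = -376*17162 - 352990 = -6452912 - 352990 = -6805902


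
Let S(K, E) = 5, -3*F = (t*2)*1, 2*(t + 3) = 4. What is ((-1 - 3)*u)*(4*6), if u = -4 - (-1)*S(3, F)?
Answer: -96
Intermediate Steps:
t = -1 (t = -3 + (1/2)*4 = -3 + 2 = -1)
F = 2/3 (F = -(-1*2)/3 = -(-2)/3 = -1/3*(-2) = 2/3 ≈ 0.66667)
u = 1 (u = -4 - (-1)*5 = -4 - 1*(-5) = -4 + 5 = 1)
((-1 - 3)*u)*(4*6) = ((-1 - 3)*1)*(4*6) = -4*1*24 = -4*24 = -96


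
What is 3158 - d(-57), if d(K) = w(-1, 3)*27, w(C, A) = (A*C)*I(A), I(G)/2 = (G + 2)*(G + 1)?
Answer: 6398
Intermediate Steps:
I(G) = 2*(1 + G)*(2 + G) (I(G) = 2*((G + 2)*(G + 1)) = 2*((2 + G)*(1 + G)) = 2*((1 + G)*(2 + G)) = 2*(1 + G)*(2 + G))
w(C, A) = A*C*(4 + 2*A² + 6*A) (w(C, A) = (A*C)*(4 + 2*A² + 6*A) = A*C*(4 + 2*A² + 6*A))
d(K) = -3240 (d(K) = (2*3*(-1)*(2 + 3² + 3*3))*27 = (2*3*(-1)*(2 + 9 + 9))*27 = (2*3*(-1)*20)*27 = -120*27 = -3240)
3158 - d(-57) = 3158 - 1*(-3240) = 3158 + 3240 = 6398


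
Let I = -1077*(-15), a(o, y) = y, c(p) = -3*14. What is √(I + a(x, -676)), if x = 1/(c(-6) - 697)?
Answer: √15479 ≈ 124.41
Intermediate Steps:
c(p) = -42
x = -1/739 (x = 1/(-42 - 697) = 1/(-739) = -1/739 ≈ -0.0013532)
I = 16155
√(I + a(x, -676)) = √(16155 - 676) = √15479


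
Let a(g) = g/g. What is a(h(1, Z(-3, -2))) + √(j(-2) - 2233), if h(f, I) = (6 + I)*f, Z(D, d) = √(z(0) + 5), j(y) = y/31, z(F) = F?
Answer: 1 + 5*I*√85839/31 ≈ 1.0 + 47.255*I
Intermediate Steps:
j(y) = y/31 (j(y) = y*(1/31) = y/31)
Z(D, d) = √5 (Z(D, d) = √(0 + 5) = √5)
h(f, I) = f*(6 + I)
a(g) = 1
a(h(1, Z(-3, -2))) + √(j(-2) - 2233) = 1 + √((1/31)*(-2) - 2233) = 1 + √(-2/31 - 2233) = 1 + √(-69225/31) = 1 + 5*I*√85839/31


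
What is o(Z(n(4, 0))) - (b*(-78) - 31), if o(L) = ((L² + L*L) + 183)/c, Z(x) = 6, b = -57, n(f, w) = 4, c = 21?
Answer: -30820/7 ≈ -4402.9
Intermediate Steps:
o(L) = 61/7 + 2*L²/21 (o(L) = ((L² + L*L) + 183)/21 = ((L² + L²) + 183)*(1/21) = (2*L² + 183)*(1/21) = (183 + 2*L²)*(1/21) = 61/7 + 2*L²/21)
o(Z(n(4, 0))) - (b*(-78) - 31) = (61/7 + (2/21)*6²) - (-57*(-78) - 31) = (61/7 + (2/21)*36) - (4446 - 31) = (61/7 + 24/7) - 1*4415 = 85/7 - 4415 = -30820/7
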